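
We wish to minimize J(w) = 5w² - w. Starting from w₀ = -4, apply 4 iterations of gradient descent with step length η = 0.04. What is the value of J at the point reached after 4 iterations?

1.361717248

J′(w) = 10w - 1
w₁ = -4 − 0.04·(-41) = -2.36
w₂ = -2.36 − 0.04·(-24.6) = -1.376
w₃ = -1.376 − 0.04·(-14.76) = -0.7856
w₄ = -0.7856 − 0.04·(-8.856) = -0.43136
J(-0.43136) = 1.361717248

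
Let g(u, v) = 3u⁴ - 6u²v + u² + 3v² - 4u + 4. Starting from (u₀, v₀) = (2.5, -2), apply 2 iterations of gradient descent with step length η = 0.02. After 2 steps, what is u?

∇g = (12u³ - 12uv + 2u - 4, -6u² + 6v)
(u₁, v₁) = (2.5, -2) − 0.02·(248.5, -49.5) = (-2.47, -1.01)
(u₂, v₂) = (-2.47, -1.01) − 0.02·(-219.707076, -42.6654) = (1.92414152, -0.156692)
u = 1.92414152

1.92414152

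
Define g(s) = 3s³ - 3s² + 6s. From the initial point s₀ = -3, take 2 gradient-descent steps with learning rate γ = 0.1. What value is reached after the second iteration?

-186.225

g′(s) = 9s² - 6s + 6
s₁ = -3 − 0.1·105 = -13.5
s₂ = -13.5 − 0.1·1727.25 = -186.225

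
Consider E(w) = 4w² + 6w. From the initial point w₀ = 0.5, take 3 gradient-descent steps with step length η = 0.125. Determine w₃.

-0.75

E′(w) = 8w + 6
Step 1: E′(0.5) = 10; w₁ = 0.5 − 0.125·10 = -0.75
Step 2: E′(-0.75) = 0; w₂ = -0.75 − 0.125·0 = -0.75
Step 3: E′(-0.75) = 0; w₃ = -0.75 − 0.125·0 = -0.75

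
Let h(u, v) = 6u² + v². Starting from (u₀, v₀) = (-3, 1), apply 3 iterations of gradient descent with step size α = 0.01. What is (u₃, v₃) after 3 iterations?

(-2.044416, 0.941192)

∇h = (12u, 2v)
(u₁, v₁) = (-3, 1) − 0.01·(-36, 2) = (-2.64, 0.98)
(u₂, v₂) = (-2.64, 0.98) − 0.01·(-31.68, 1.96) = (-2.3232, 0.9604)
(u₃, v₃) = (-2.3232, 0.9604) − 0.01·(-27.8784, 1.9208) = (-2.044416, 0.941192)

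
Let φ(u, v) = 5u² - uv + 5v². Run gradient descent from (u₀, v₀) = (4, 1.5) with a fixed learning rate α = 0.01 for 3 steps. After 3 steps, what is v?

1.191109

∇φ = (10u - v, -u + 10v)
Step 1: at (4, 1.5), ∇φ = (38.5, 11) → (4, 1.5) − 0.01·(38.5, 11) = (3.615, 1.39)
Step 2: at (3.615, 1.39), ∇φ = (34.76, 10.285) → (3.615, 1.39) − 0.01·(34.76, 10.285) = (3.2674, 1.28715)
Step 3: at (3.2674, 1.28715), ∇φ = (31.38685, 9.6041) → (3.2674, 1.28715) − 0.01·(31.38685, 9.6041) = (2.9535315, 1.191109)
v = 1.191109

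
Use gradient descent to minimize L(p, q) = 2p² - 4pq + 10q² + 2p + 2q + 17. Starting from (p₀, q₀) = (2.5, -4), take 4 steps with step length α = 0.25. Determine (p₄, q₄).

(324.5, -1378)

∇L = (4p - 4q + 2, -4p + 20q + 2)
(p₁, q₁) = (2.5, -4) − 0.25·(28, -88) = (-4.5, 18)
(p₂, q₂) = (-4.5, 18) − 0.25·(-88, 380) = (17.5, -77)
(p₃, q₃) = (17.5, -77) − 0.25·(380, -1608) = (-77.5, 325)
(p₄, q₄) = (-77.5, 325) − 0.25·(-1608, 6812) = (324.5, -1378)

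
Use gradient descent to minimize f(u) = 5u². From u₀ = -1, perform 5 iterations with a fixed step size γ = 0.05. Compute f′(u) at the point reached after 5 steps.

f′(u) = 10u
u₁ = -1 − 0.05·(-10) = -0.5
u₂ = -0.5 − 0.05·(-5) = -0.25
u₃ = -0.25 − 0.05·(-2.5) = -0.125
u₄ = -0.125 − 0.05·(-1.25) = -0.0625
u₅ = -0.0625 − 0.05·(-0.625) = -0.03125
f′(u) at (-0.03125) = -0.3125

-0.3125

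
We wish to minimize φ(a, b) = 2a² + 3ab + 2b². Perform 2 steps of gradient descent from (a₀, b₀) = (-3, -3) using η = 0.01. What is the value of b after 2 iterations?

-2.5947

∇φ = (4a + 3b, 3a + 4b)
Step 1: at (-3, -3), ∇φ = (-21, -21) → (-3, -3) − 0.01·(-21, -21) = (-2.79, -2.79)
Step 2: at (-2.79, -2.79), ∇φ = (-19.53, -19.53) → (-2.79, -2.79) − 0.01·(-19.53, -19.53) = (-2.5947, -2.5947)
b = -2.5947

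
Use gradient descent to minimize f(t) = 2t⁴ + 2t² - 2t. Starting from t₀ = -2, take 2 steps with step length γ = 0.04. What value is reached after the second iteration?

0.60328448

f′(t) = 8t³ + 4t - 2
t₁ = -2 − 0.04·(-74) = 0.96
t₂ = 0.96 − 0.04·8.917888 = 0.60328448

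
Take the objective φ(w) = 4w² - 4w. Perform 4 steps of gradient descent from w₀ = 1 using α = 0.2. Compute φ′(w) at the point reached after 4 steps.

0.5184

φ′(w) = 8w - 4
Step 1: φ′(1) = 4; w₁ = 1 − 0.2·4 = 0.2
Step 2: φ′(0.2) = -2.4; w₂ = 0.2 − 0.2·(-2.4) = 0.68
Step 3: φ′(0.68) = 1.44; w₃ = 0.68 − 0.2·1.44 = 0.392
Step 4: φ′(0.392) = -0.864; w₄ = 0.392 − 0.2·(-0.864) = 0.5648
φ′(w) at (0.5648) = 0.5184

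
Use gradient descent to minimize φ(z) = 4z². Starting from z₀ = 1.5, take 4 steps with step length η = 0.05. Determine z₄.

0.1944

φ′(z) = 8z
Step 1: φ′(1.5) = 12; z₁ = 1.5 − 0.05·12 = 0.9
Step 2: φ′(0.9) = 7.2; z₂ = 0.9 − 0.05·7.2 = 0.54
Step 3: φ′(0.54) = 4.32; z₃ = 0.54 − 0.05·4.32 = 0.324
Step 4: φ′(0.324) = 2.592; z₄ = 0.324 − 0.05·2.592 = 0.1944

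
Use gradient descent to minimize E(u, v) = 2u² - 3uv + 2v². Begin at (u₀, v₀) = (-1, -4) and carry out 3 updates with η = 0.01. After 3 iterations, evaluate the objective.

16.074346323078

∇E = (4u - 3v, -3u + 4v)
Step 1: at (-1, -4), ∇E = (8, -13) → (-1, -4) − 0.01·(8, -13) = (-1.08, -3.87)
Step 2: at (-1.08, -3.87), ∇E = (7.29, -12.24) → (-1.08, -3.87) − 0.01·(7.29, -12.24) = (-1.1529, -3.7476)
Step 3: at (-1.1529, -3.7476), ∇E = (6.6312, -11.5317) → (-1.1529, -3.7476) − 0.01·(6.6312, -11.5317) = (-1.219212, -3.632283)
E(-1.219212, -3.632283) = 16.074346323078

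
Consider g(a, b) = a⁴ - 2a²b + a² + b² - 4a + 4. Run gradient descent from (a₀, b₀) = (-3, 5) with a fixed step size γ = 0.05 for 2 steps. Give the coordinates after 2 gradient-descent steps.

∇g = (4a³ - 4ab + 2a - 4, -2a² + 2b)
Step 1: at (-3, 5), ∇g = (-58, -8) → (-3, 5) − 0.05·(-58, -8) = (-0.1, 5.4)
Step 2: at (-0.1, 5.4), ∇g = (-2.044, 10.78) → (-0.1, 5.4) − 0.05·(-2.044, 10.78) = (0.0022, 4.861)

(0.0022, 4.861)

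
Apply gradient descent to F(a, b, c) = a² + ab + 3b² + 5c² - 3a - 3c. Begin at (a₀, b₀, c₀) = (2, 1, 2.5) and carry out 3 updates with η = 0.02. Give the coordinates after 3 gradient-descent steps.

(1.893808, 0.577504, 1.4264)

∇F = (2a + b - 3, a + 6b, 10c - 3)
(a₁, b₁, c₁) = (2, 1, 2.5) − 0.02·(2, 8, 22) = (1.96, 0.84, 2.06)
(a₂, b₂, c₂) = (1.96, 0.84, 2.06) − 0.02·(1.76, 7, 17.6) = (1.9248, 0.7, 1.708)
(a₃, b₃, c₃) = (1.9248, 0.7, 1.708) − 0.02·(1.5496, 6.1248, 14.08) = (1.893808, 0.577504, 1.4264)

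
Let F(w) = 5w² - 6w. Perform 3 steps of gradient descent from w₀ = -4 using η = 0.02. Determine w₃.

-1.7552

F′(w) = 10w - 6
w₁ = -4 − 0.02·(-46) = -3.08
w₂ = -3.08 − 0.02·(-36.8) = -2.344
w₃ = -2.344 − 0.02·(-29.44) = -1.7552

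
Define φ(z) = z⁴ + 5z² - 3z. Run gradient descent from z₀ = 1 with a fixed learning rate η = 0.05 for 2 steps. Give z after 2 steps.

φ′(z) = 4z³ + 10z - 3
z₁ = 1 − 0.05·11 = 0.45
z₂ = 0.45 − 0.05·1.8645 = 0.356775

0.356775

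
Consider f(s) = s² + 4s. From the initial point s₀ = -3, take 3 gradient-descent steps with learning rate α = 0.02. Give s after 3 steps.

-2.884736

f′(s) = 2s + 4
Step 1: f′(-3) = -2; s₁ = -3 − 0.02·(-2) = -2.96
Step 2: f′(-2.96) = -1.92; s₂ = -2.96 − 0.02·(-1.92) = -2.9216
Step 3: f′(-2.9216) = -1.8432; s₃ = -2.9216 − 0.02·(-1.8432) = -2.884736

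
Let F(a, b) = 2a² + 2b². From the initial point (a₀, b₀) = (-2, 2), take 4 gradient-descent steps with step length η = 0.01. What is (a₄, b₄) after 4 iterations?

∇F = (4a, 4b)
Step 1: at (-2, 2), ∇F = (-8, 8) → (-2, 2) − 0.01·(-8, 8) = (-1.92, 1.92)
Step 2: at (-1.92, 1.92), ∇F = (-7.68, 7.68) → (-1.92, 1.92) − 0.01·(-7.68, 7.68) = (-1.8432, 1.8432)
Step 3: at (-1.8432, 1.8432), ∇F = (-7.3728, 7.3728) → (-1.8432, 1.8432) − 0.01·(-7.3728, 7.3728) = (-1.769472, 1.769472)
Step 4: at (-1.769472, 1.769472), ∇F = (-7.077888, 7.077888) → (-1.769472, 1.769472) − 0.01·(-7.077888, 7.077888) = (-1.69869312, 1.69869312)

(-1.69869312, 1.69869312)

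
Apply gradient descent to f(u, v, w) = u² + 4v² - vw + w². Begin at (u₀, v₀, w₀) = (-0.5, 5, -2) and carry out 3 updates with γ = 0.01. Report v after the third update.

∇f = (2u, 8v - w, -v + 2w)
(u₁, v₁, w₁) = (-0.5, 5, -2) − 0.01·(-1, 42, -9) = (-0.49, 4.58, -1.91)
(u₂, v₂, w₂) = (-0.49, 4.58, -1.91) − 0.01·(-0.98, 38.55, -8.4) = (-0.4802, 4.1945, -1.826)
(u₃, v₃, w₃) = (-0.4802, 4.1945, -1.826) − 0.01·(-0.9604, 35.382, -7.8465) = (-0.470596, 3.84068, -1.747535)
v = 3.84068

3.84068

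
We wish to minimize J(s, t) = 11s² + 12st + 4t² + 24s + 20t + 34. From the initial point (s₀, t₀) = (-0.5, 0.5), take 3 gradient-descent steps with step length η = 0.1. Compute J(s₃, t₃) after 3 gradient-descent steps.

522.232704

∇J = (22s + 12t + 24, 12s + 8t + 20)
Step 1: at (-0.5, 0.5), ∇J = (19, 18) → (-0.5, 0.5) − 0.1·(19, 18) = (-2.4, -1.3)
Step 2: at (-2.4, -1.3), ∇J = (-44.4, -19.2) → (-2.4, -1.3) − 0.1·(-44.4, -19.2) = (2.04, 0.62)
Step 3: at (2.04, 0.62), ∇J = (76.32, 49.44) → (2.04, 0.62) − 0.1·(76.32, 49.44) = (-5.592, -4.324)
J(-5.592, -4.324) = 522.232704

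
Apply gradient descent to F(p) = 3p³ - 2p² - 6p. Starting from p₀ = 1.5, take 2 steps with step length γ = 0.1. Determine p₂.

F′(p) = 9p² - 4p - 6
p₁ = 1.5 − 0.1·8.25 = 0.675
p₂ = 0.675 − 0.1·(-4.599375) = 1.1349375

1.1349375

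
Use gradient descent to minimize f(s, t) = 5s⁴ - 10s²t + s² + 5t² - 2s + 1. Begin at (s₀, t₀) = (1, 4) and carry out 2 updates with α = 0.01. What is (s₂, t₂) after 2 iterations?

(1.9528, 3.586)

∇f = (20s³ - 20st + 2s - 2, -10s² + 10t)
Step 1: at (1, 4), ∇f = (-60, 30) → (1, 4) − 0.01·(-60, 30) = (1.6, 3.7)
Step 2: at (1.6, 3.7), ∇f = (-35.28, 11.4) → (1.6, 3.7) − 0.01·(-35.28, 11.4) = (1.9528, 3.586)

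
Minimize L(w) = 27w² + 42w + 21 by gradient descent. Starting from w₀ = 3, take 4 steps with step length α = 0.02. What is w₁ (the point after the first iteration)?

-1.08

L′(w) = 54w + 42
w₁ = 3 − 0.02·204 = -1.08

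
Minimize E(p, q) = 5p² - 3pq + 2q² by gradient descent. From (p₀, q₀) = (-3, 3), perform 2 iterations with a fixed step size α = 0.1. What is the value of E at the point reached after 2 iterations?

1.0206

∇E = (10p - 3q, -3p + 4q)
Step 1: at (-3, 3), ∇E = (-39, 21) → (-3, 3) − 0.1·(-39, 21) = (0.9, 0.9)
Step 2: at (0.9, 0.9), ∇E = (6.3, 0.9) → (0.9, 0.9) − 0.1·(6.3, 0.9) = (0.27, 0.81)
E(0.27, 0.81) = 1.0206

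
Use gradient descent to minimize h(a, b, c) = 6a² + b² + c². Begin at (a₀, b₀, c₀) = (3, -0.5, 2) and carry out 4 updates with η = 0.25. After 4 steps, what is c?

∇h = (12a, 2b, 2c)
(a₁, b₁, c₁) = (3, -0.5, 2) − 0.25·(36, -1, 4) = (-6, -0.25, 1)
(a₂, b₂, c₂) = (-6, -0.25, 1) − 0.25·(-72, -0.5, 2) = (12, -0.125, 0.5)
(a₃, b₃, c₃) = (12, -0.125, 0.5) − 0.25·(144, -0.25, 1) = (-24, -0.0625, 0.25)
(a₄, b₄, c₄) = (-24, -0.0625, 0.25) − 0.25·(-288, -0.125, 0.5) = (48, -0.03125, 0.125)
c = 0.125

0.125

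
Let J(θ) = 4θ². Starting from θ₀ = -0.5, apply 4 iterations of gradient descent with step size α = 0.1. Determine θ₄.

J′(θ) = 8θ
θ₁ = -0.5 − 0.1·(-4) = -0.1
θ₂ = -0.1 − 0.1·(-0.8) = -0.02
θ₃ = -0.02 − 0.1·(-0.16) = -0.004
θ₄ = -0.004 − 0.1·(-0.032) = -0.0008

-0.0008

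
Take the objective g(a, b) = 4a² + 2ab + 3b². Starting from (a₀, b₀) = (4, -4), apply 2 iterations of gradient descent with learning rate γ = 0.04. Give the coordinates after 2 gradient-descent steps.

∇g = (8a + 2b, 2a + 6b)
(a₁, b₁) = (4, -4) − 0.04·(24, -16) = (3.04, -3.36)
(a₂, b₂) = (3.04, -3.36) − 0.04·(17.6, -14.08) = (2.336, -2.7968)

(2.336, -2.7968)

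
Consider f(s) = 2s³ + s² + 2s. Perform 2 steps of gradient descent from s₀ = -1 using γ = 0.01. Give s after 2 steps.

f′(s) = 6s² + 2s + 2
s₁ = -1 − 0.01·6 = -1.06
s₂ = -1.06 − 0.01·6.6216 = -1.126216

-1.126216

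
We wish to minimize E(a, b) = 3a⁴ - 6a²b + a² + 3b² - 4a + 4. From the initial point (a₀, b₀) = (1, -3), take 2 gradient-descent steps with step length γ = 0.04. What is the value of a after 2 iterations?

0.49422592

∇E = (12a³ - 12ab + 2a - 4, -6a² + 6b)
Step 1: at (1, -3), ∇E = (46, -24) → (1, -3) − 0.04·(46, -24) = (-0.84, -2.04)
Step 2: at (-0.84, -2.04), ∇E = (-33.355648, -16.4736) → (-0.84, -2.04) − 0.04·(-33.355648, -16.4736) = (0.49422592, -1.381056)
a = 0.49422592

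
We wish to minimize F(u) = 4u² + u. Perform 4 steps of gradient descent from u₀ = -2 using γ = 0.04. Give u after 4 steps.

F′(u) = 8u + 1
Step 1: F′(-2) = -15; u₁ = -2 − 0.04·(-15) = -1.4
Step 2: F′(-1.4) = -10.2; u₂ = -1.4 − 0.04·(-10.2) = -0.992
Step 3: F′(-0.992) = -6.936; u₃ = -0.992 − 0.04·(-6.936) = -0.71456
Step 4: F′(-0.71456) = -4.71648; u₄ = -0.71456 − 0.04·(-4.71648) = -0.5259008

-0.5259008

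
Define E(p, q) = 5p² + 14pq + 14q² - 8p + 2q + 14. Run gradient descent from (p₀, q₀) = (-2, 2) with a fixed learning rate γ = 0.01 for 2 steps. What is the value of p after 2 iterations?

-1.958

∇E = (10p + 14q - 8, 14p + 28q + 2)
Step 1: at (-2, 2), ∇E = (0, 30) → (-2, 2) − 0.01·(0, 30) = (-2, 1.7)
Step 2: at (-2, 1.7), ∇E = (-4.2, 21.6) → (-2, 1.7) − 0.01·(-4.2, 21.6) = (-1.958, 1.484)
p = -1.958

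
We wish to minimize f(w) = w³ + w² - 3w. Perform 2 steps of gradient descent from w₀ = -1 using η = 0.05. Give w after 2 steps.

-0.7815

f′(w) = 3w² + 2w - 3
Step 1: f′(-1) = -2; w₁ = -1 − 0.05·(-2) = -0.9
Step 2: f′(-0.9) = -2.37; w₂ = -0.9 − 0.05·(-2.37) = -0.7815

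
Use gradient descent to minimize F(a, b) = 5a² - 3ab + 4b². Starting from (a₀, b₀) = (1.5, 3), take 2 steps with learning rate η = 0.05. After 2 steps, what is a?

0.90375

∇F = (10a - 3b, -3a + 8b)
(a₁, b₁) = (1.5, 3) − 0.05·(6, 19.5) = (1.2, 2.025)
(a₂, b₂) = (1.2, 2.025) − 0.05·(5.925, 12.6) = (0.90375, 1.395)
a = 0.90375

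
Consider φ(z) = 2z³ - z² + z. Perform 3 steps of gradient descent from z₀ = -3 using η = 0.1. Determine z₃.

φ′(z) = 6z² - 2z + 1
z₁ = -3 − 0.1·61 = -9.1
z₂ = -9.1 − 0.1·516.06 = -60.706
z₃ = -60.706 − 0.1·22233.722616 = -2284.0782616

-2284.0782616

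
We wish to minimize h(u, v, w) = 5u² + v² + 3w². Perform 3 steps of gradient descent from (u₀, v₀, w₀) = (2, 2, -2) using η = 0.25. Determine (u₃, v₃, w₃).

∇h = (10u, 2v, 6w)
Step 1: at (2, 2, -2), ∇h = (20, 4, -12) → (2, 2, -2) − 0.25·(20, 4, -12) = (-3, 1, 1)
Step 2: at (-3, 1, 1), ∇h = (-30, 2, 6) → (-3, 1, 1) − 0.25·(-30, 2, 6) = (4.5, 0.5, -0.5)
Step 3: at (4.5, 0.5, -0.5), ∇h = (45, 1, -3) → (4.5, 0.5, -0.5) − 0.25·(45, 1, -3) = (-6.75, 0.25, 0.25)

(-6.75, 0.25, 0.25)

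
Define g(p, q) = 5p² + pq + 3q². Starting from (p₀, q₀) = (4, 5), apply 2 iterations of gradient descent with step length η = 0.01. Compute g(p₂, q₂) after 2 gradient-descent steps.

119.87606399

∇g = (10p + q, p + 6q)
Step 1: at (4, 5), ∇g = (45, 34) → (4, 5) − 0.01·(45, 34) = (3.55, 4.66)
Step 2: at (3.55, 4.66), ∇g = (40.16, 31.51) → (3.55, 4.66) − 0.01·(40.16, 31.51) = (3.1484, 4.3449)
g(3.1484, 4.3449) = 119.87606399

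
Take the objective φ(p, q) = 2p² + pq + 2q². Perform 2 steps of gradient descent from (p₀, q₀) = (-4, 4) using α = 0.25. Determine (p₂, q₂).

∇φ = (4p + q, p + 4q)
Step 1: at (-4, 4), ∇φ = (-12, 12) → (-4, 4) − 0.25·(-12, 12) = (-1, 1)
Step 2: at (-1, 1), ∇φ = (-3, 3) → (-1, 1) − 0.25·(-3, 3) = (-0.25, 0.25)

(-0.25, 0.25)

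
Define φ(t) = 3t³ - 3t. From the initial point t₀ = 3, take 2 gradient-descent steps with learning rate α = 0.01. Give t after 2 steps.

φ′(t) = 9t² - 3
t₁ = 3 − 0.01·78 = 2.22
t₂ = 2.22 − 0.01·41.3556 = 1.806444

1.806444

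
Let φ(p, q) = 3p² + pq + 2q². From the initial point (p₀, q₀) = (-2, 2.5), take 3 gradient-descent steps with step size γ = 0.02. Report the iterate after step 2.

(-1.6396, 2.189)

∇φ = (6p + q, p + 4q)
Step 1: at (-2, 2.5), ∇φ = (-9.5, 8) → (-2, 2.5) − 0.02·(-9.5, 8) = (-1.81, 2.34)
Step 2: at (-1.81, 2.34), ∇φ = (-8.52, 7.55) → (-1.81, 2.34) − 0.02·(-8.52, 7.55) = (-1.6396, 2.189)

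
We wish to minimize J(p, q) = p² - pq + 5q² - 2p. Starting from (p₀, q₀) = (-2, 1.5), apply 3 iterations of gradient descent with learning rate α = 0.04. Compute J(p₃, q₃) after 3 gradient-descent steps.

∇J = (2p - q - 2, -p + 10q)
(p₁, q₁) = (-2, 1.5) − 0.04·(-7.5, 17) = (-1.7, 0.82)
(p₂, q₂) = (-1.7, 0.82) − 0.04·(-6.22, 9.9) = (-1.4512, 0.424)
(p₃, q₃) = (-1.4512, 0.424) − 0.04·(-5.3264, 5.6912) = (-1.238144, 0.196352)
J(-1.238144, 0.196352) = 4.445171154944

4.445171154944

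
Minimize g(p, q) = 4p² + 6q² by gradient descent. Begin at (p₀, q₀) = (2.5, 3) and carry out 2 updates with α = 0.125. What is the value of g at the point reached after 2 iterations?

3.375

∇g = (8p, 12q)
Step 1: at (2.5, 3), ∇g = (20, 36) → (2.5, 3) − 0.125·(20, 36) = (0, -1.5)
Step 2: at (0, -1.5), ∇g = (0, -18) → (0, -1.5) − 0.125·(0, -18) = (0, 0.75)
g(0, 0.75) = 3.375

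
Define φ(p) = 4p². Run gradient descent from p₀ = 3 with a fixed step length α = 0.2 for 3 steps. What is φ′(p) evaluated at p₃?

φ′(p) = 8p
Step 1: φ′(3) = 24; p₁ = 3 − 0.2·24 = -1.8
Step 2: φ′(-1.8) = -14.4; p₂ = -1.8 − 0.2·(-14.4) = 1.08
Step 3: φ′(1.08) = 8.64; p₃ = 1.08 − 0.2·8.64 = -0.648
φ′(p) at (-0.648) = -5.184

-5.184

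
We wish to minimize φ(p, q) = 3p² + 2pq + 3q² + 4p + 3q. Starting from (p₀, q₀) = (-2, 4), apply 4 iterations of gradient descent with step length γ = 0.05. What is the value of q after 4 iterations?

1.0514

∇φ = (6p + 2q + 4, 2p + 6q + 3)
Step 1: at (-2, 4), ∇φ = (0, 23) → (-2, 4) − 0.05·(0, 23) = (-2, 2.85)
Step 2: at (-2, 2.85), ∇φ = (-2.3, 16.1) → (-2, 2.85) − 0.05·(-2.3, 16.1) = (-1.885, 2.045)
Step 3: at (-1.885, 2.045), ∇φ = (-3.22, 11.5) → (-1.885, 2.045) − 0.05·(-3.22, 11.5) = (-1.724, 1.47)
Step 4: at (-1.724, 1.47), ∇φ = (-3.404, 8.372) → (-1.724, 1.47) − 0.05·(-3.404, 8.372) = (-1.5538, 1.0514)
q = 1.0514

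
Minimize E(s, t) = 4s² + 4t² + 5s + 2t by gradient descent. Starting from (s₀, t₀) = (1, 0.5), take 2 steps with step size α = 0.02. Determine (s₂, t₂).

(0.5216, 0.2792)

∇E = (8s + 5, 8t + 2)
(s₁, t₁) = (1, 0.5) − 0.02·(13, 6) = (0.74, 0.38)
(s₂, t₂) = (0.74, 0.38) − 0.02·(10.92, 5.04) = (0.5216, 0.2792)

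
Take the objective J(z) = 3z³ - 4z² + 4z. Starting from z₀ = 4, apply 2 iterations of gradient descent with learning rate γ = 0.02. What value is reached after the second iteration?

1.360768

J′(z) = 9z² - 8z + 4
z₁ = 4 − 0.02·116 = 1.68
z₂ = 1.68 − 0.02·15.9616 = 1.360768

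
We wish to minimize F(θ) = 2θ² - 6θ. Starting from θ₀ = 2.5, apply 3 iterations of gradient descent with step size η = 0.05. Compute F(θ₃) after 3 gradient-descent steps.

-3.975712

F′(θ) = 4θ - 6
Step 1: F′(2.5) = 4; θ₁ = 2.5 − 0.05·4 = 2.3
Step 2: F′(2.3) = 3.2; θ₂ = 2.3 − 0.05·3.2 = 2.14
Step 3: F′(2.14) = 2.56; θ₃ = 2.14 − 0.05·2.56 = 2.012
F(2.012) = -3.975712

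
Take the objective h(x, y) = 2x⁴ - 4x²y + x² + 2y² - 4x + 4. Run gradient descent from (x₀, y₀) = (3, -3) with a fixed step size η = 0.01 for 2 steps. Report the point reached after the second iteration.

(0.11776, -2.4188)

∇h = (8x³ - 8xy + 2x - 4, -4x² + 4y)
Step 1: at (3, -3), ∇h = (290, -48) → (3, -3) − 0.01·(290, -48) = (0.1, -2.52)
Step 2: at (0.1, -2.52), ∇h = (-1.776, -10.12) → (0.1, -2.52) − 0.01·(-1.776, -10.12) = (0.11776, -2.4188)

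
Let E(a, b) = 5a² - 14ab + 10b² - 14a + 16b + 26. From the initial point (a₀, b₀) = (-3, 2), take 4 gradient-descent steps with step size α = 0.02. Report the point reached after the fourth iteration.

∇E = (10a - 14b - 14, -14a + 20b + 16)
(a₁, b₁) = (-3, 2) − 0.02·(-72, 98) = (-1.56, 0.04)
(a₂, b₂) = (-1.56, 0.04) − 0.02·(-30.16, 38.64) = (-0.9568, -0.7328)
(a₃, b₃) = (-0.9568, -0.7328) − 0.02·(-13.3088, 14.7392) = (-0.690624, -1.027584)
(a₄, b₄) = (-0.690624, -1.027584) − 0.02·(-6.520064, 5.117056) = (-0.56022272, -1.12992512)

(-0.56022272, -1.12992512)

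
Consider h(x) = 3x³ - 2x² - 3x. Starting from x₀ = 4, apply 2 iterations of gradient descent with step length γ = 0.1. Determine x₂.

-76.625

h′(x) = 9x² - 4x - 3
Step 1: h′(4) = 125; x₁ = 4 − 0.1·125 = -8.5
Step 2: h′(-8.5) = 681.25; x₂ = -8.5 − 0.1·681.25 = -76.625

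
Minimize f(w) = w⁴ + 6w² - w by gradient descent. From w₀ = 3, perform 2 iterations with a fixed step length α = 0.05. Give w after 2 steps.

f′(w) = 4w³ + 12w - 1
Step 1: f′(3) = 143; w₁ = 3 − 0.05·143 = -4.15
Step 2: f′(-4.15) = -336.6935; w₂ = -4.15 − 0.05·(-336.6935) = 12.684675

12.684675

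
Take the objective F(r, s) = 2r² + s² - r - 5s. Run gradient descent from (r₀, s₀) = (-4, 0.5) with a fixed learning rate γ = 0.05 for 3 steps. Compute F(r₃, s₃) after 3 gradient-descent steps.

∇F = (4r - 1, 2s - 5)
(r₁, s₁) = (-4, 0.5) − 0.05·(-17, -4) = (-3.15, 0.7)
(r₂, s₂) = (-3.15, 0.7) − 0.05·(-13.6, -3.6) = (-2.47, 0.88)
(r₃, s₃) = (-2.47, 0.88) − 0.05·(-10.88, -3.24) = (-1.926, 1.042)
F(-1.926, 1.042) = 5.220716

5.220716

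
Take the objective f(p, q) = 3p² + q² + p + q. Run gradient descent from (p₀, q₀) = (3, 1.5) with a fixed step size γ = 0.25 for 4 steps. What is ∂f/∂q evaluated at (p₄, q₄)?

∇f = (6p + 1, 2q + 1)
(p₁, q₁) = (3, 1.5) − 0.25·(19, 4) = (-1.75, 0.5)
(p₂, q₂) = (-1.75, 0.5) − 0.25·(-9.5, 2) = (0.625, 0)
(p₃, q₃) = (0.625, 0) − 0.25·(4.75, 1) = (-0.5625, -0.25)
(p₄, q₄) = (-0.5625, -0.25) − 0.25·(-2.375, 0.5) = (0.03125, -0.375)
∂f/∂q at (0.03125, -0.375) = 0.25

0.25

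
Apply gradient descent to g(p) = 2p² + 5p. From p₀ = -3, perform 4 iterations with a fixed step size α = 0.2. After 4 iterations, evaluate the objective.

g′(p) = 4p + 5
Step 1: g′(-3) = -7; p₁ = -3 − 0.2·(-7) = -1.6
Step 2: g′(-1.6) = -1.4; p₂ = -1.6 − 0.2·(-1.4) = -1.32
Step 3: g′(-1.32) = -0.28; p₃ = -1.32 − 0.2·(-0.28) = -1.264
Step 4: g′(-1.264) = -0.056; p₄ = -1.264 − 0.2·(-0.056) = -1.2528
g(-1.2528) = -3.12498432

-3.12498432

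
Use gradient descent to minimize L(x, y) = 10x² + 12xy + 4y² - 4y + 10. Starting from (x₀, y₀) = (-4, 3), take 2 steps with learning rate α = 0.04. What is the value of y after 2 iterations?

∇L = (20x + 12y, 12x + 8y - 4)
Step 1: at (-4, 3), ∇L = (-44, -28) → (-4, 3) − 0.04·(-44, -28) = (-2.24, 4.12)
Step 2: at (-2.24, 4.12), ∇L = (4.64, 2.08) → (-2.24, 4.12) − 0.04·(4.64, 2.08) = (-2.4256, 4.0368)
y = 4.0368

4.0368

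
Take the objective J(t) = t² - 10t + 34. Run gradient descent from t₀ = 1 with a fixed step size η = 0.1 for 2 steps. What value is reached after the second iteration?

J′(t) = 2t - 10
t₁ = 1 − 0.1·(-8) = 1.8
t₂ = 1.8 − 0.1·(-6.4) = 2.44

2.44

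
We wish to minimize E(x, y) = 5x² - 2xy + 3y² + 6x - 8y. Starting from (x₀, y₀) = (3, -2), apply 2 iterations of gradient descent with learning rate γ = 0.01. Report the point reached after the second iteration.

∇E = (10x - 2y + 6, -2x + 6y - 8)
Step 1: at (3, -2), ∇E = (40, -26) → (3, -2) − 0.01·(40, -26) = (2.6, -1.74)
Step 2: at (2.6, -1.74), ∇E = (35.48, -23.64) → (2.6, -1.74) − 0.01·(35.48, -23.64) = (2.2452, -1.5036)

(2.2452, -1.5036)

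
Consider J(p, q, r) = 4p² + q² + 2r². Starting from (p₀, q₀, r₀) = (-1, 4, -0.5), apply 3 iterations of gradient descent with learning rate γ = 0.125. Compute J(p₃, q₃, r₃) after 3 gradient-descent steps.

∇J = (8p, 2q, 4r)
(p₁, q₁, r₁) = (-1, 4, -0.5) − 0.125·(-8, 8, -2) = (0, 3, -0.25)
(p₂, q₂, r₂) = (0, 3, -0.25) − 0.125·(0, 6, -1) = (0, 2.25, -0.125)
(p₃, q₃, r₃) = (0, 2.25, -0.125) − 0.125·(0, 4.5, -0.5) = (0, 1.6875, -0.0625)
J(0, 1.6875, -0.0625) = 2.85546875

2.85546875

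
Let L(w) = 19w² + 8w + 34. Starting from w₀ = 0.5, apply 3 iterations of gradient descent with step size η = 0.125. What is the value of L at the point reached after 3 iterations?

26707.98065185546875

L′(w) = 38w + 8
Step 1: L′(0.5) = 27; w₁ = 0.5 − 0.125·27 = -2.875
Step 2: L′(-2.875) = -101.25; w₂ = -2.875 − 0.125·(-101.25) = 9.78125
Step 3: L′(9.78125) = 379.6875; w₃ = 9.78125 − 0.125·379.6875 = -37.6796875
L(-37.6796875) = 26707.98065185546875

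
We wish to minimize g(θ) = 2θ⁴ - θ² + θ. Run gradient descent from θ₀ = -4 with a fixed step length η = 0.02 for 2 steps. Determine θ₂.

-29.32480256

g′(θ) = 8θ³ - 2θ + 1
θ₁ = -4 − 0.02·(-503) = 6.06
θ₂ = 6.06 − 0.02·1769.240128 = -29.32480256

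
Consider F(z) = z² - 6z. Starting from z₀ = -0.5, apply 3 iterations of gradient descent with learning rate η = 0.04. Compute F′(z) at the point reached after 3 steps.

F′(z) = 2z - 6
z₁ = -0.5 − 0.04·(-7) = -0.22
z₂ = -0.22 − 0.04·(-6.44) = 0.0376
z₃ = 0.0376 − 0.04·(-5.9248) = 0.274592
F′(z) at (0.274592) = -5.450816

-5.450816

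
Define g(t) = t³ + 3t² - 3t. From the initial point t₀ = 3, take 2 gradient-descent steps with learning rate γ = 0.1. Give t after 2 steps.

g′(t) = 3t² + 6t - 3
t₁ = 3 − 0.1·42 = -1.2
t₂ = -1.2 − 0.1·(-5.88) = -0.612

-0.612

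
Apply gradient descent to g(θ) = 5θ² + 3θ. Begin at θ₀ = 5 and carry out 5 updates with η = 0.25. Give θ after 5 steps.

-40.546875

g′(θ) = 10θ + 3
Step 1: g′(5) = 53; θ₁ = 5 − 0.25·53 = -8.25
Step 2: g′(-8.25) = -79.5; θ₂ = -8.25 − 0.25·(-79.5) = 11.625
Step 3: g′(11.625) = 119.25; θ₃ = 11.625 − 0.25·119.25 = -18.1875
Step 4: g′(-18.1875) = -178.875; θ₄ = -18.1875 − 0.25·(-178.875) = 26.53125
Step 5: g′(26.53125) = 268.3125; θ₅ = 26.53125 − 0.25·268.3125 = -40.546875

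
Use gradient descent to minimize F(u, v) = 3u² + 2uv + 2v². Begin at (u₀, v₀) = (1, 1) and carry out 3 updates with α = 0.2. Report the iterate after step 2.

(0.2, 0.2)

∇F = (6u + 2v, 2u + 4v)
(u₁, v₁) = (1, 1) − 0.2·(8, 6) = (-0.6, -0.2)
(u₂, v₂) = (-0.6, -0.2) − 0.2·(-4, -2) = (0.2, 0.2)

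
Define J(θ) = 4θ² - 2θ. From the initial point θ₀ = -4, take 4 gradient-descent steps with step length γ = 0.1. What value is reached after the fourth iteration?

0.2432

J′(θ) = 8θ - 2
Step 1: J′(-4) = -34; θ₁ = -4 − 0.1·(-34) = -0.6
Step 2: J′(-0.6) = -6.8; θ₂ = -0.6 − 0.1·(-6.8) = 0.08
Step 3: J′(0.08) = -1.36; θ₃ = 0.08 − 0.1·(-1.36) = 0.216
Step 4: J′(0.216) = -0.272; θ₄ = 0.216 − 0.1·(-0.272) = 0.2432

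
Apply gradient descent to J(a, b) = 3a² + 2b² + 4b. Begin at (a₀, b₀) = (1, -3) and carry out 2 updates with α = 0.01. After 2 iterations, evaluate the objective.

7.13701936

∇J = (6a, 4b + 4)
Step 1: at (1, -3), ∇J = (6, -8) → (1, -3) − 0.01·(6, -8) = (0.94, -2.92)
Step 2: at (0.94, -2.92), ∇J = (5.64, -7.68) → (0.94, -2.92) − 0.01·(5.64, -7.68) = (0.8836, -2.8432)
J(0.8836, -2.8432) = 7.13701936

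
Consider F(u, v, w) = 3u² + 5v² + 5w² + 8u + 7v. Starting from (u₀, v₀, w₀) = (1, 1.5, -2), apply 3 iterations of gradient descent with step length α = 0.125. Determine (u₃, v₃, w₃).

(-1.296875, -0.734375, 0.03125)

∇F = (6u + 8, 10v + 7, 10w)
Step 1: at (1, 1.5, -2), ∇F = (14, 22, -20) → (1, 1.5, -2) − 0.125·(14, 22, -20) = (-0.75, -1.25, 0.5)
Step 2: at (-0.75, -1.25, 0.5), ∇F = (3.5, -5.5, 5) → (-0.75, -1.25, 0.5) − 0.125·(3.5, -5.5, 5) = (-1.1875, -0.5625, -0.125)
Step 3: at (-1.1875, -0.5625, -0.125), ∇F = (0.875, 1.375, -1.25) → (-1.1875, -0.5625, -0.125) − 0.125·(0.875, 1.375, -1.25) = (-1.296875, -0.734375, 0.03125)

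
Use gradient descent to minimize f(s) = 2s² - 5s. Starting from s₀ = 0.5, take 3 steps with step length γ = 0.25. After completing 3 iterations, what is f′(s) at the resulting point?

0

f′(s) = 4s - 5
Step 1: f′(0.5) = -3; s₁ = 0.5 − 0.25·(-3) = 1.25
Step 2: f′(1.25) = 0; s₂ = 1.25 − 0.25·0 = 1.25
Step 3: f′(1.25) = 0; s₃ = 1.25 − 0.25·0 = 1.25
f′(s) at (1.25) = 0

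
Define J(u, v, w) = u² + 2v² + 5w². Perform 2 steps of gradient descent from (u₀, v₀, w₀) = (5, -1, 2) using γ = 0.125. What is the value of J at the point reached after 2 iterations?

∇J = (2u, 4v, 10w)
(u₁, v₁, w₁) = (5, -1, 2) − 0.125·(10, -4, 20) = (3.75, -0.5, -0.5)
(u₂, v₂, w₂) = (3.75, -0.5, -0.5) − 0.125·(7.5, -2, -5) = (2.8125, -0.25, 0.125)
J(2.8125, -0.25, 0.125) = 8.11328125

8.11328125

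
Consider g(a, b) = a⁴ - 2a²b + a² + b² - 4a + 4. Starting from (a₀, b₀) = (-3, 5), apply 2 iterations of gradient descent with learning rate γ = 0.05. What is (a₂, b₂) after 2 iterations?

∇g = (4a³ - 4ab + 2a - 4, -2a² + 2b)
Step 1: at (-3, 5), ∇g = (-58, -8) → (-3, 5) − 0.05·(-58, -8) = (-0.1, 5.4)
Step 2: at (-0.1, 5.4), ∇g = (-2.044, 10.78) → (-0.1, 5.4) − 0.05·(-2.044, 10.78) = (0.0022, 4.861)

(0.0022, 4.861)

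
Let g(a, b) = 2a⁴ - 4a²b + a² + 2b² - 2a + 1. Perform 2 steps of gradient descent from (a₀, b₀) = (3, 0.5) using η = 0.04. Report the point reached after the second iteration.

(40.20114176, 6.090784)

∇g = (8a³ - 8ab + 2a - 2, -4a² + 4b)
(a₁, b₁) = (3, 0.5) − 0.04·(208, -34) = (-5.32, 1.86)
(a₂, b₂) = (-5.32, 1.86) − 0.04·(-1138.028544, -105.7696) = (40.20114176, 6.090784)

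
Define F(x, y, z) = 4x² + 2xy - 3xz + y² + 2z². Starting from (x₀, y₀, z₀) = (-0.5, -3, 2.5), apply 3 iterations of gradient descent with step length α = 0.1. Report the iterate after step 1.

∇F = (8x + 2y - 3z, 2x + 2y, -3x + 4z)
(x₁, y₁, z₁) = (-0.5, -3, 2.5) − 0.1·(-17.5, -7, 11.5) = (1.25, -2.3, 1.35)

(1.25, -2.3, 1.35)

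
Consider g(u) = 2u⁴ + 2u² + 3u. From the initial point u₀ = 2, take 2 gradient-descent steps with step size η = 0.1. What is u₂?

129.5

g′(u) = 8u³ + 4u + 3
u₁ = 2 − 0.1·75 = -5.5
u₂ = -5.5 − 0.1·(-1350) = 129.5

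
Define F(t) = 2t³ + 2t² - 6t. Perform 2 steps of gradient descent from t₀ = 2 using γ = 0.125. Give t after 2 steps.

F′(t) = 6t² + 4t - 6
t₁ = 2 − 0.125·26 = -1.25
t₂ = -1.25 − 0.125·(-1.625) = -1.046875

-1.046875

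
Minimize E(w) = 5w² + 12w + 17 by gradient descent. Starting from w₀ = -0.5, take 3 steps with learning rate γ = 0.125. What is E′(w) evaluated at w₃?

E′(w) = 10w + 12
Step 1: E′(-0.5) = 7; w₁ = -0.5 − 0.125·7 = -1.375
Step 2: E′(-1.375) = -1.75; w₂ = -1.375 − 0.125·(-1.75) = -1.15625
Step 3: E′(-1.15625) = 0.4375; w₃ = -1.15625 − 0.125·0.4375 = -1.2109375
E′(w) at (-1.2109375) = -0.109375

-0.109375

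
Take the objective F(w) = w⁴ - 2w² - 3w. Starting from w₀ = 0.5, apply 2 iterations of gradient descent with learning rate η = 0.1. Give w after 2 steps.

F′(w) = 4w³ - 4w - 3
Step 1: F′(0.5) = -4.5; w₁ = 0.5 − 0.1·(-4.5) = 0.95
Step 2: F′(0.95) = -3.3705; w₂ = 0.95 − 0.1·(-3.3705) = 1.28705

1.28705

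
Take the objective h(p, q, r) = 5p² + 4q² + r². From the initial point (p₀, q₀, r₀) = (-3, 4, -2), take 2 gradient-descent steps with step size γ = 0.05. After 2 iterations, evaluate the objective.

∇h = (10p, 8q, 2r)
Step 1: at (-3, 4, -2), ∇h = (-30, 32, -4) → (-3, 4, -2) − 0.05·(-30, 32, -4) = (-1.5, 2.4, -1.8)
Step 2: at (-1.5, 2.4, -1.8), ∇h = (-15, 19.2, -3.6) → (-1.5, 2.4, -1.8) − 0.05·(-15, 19.2, -3.6) = (-0.75, 1.44, -1.62)
h(-0.75, 1.44, -1.62) = 13.7313

13.7313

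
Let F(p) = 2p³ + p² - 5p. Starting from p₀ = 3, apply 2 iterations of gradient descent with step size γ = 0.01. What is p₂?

F′(p) = 6p² + 2p - 5
p₁ = 3 − 0.01·55 = 2.45
p₂ = 2.45 − 0.01·35.915 = 2.09085

2.09085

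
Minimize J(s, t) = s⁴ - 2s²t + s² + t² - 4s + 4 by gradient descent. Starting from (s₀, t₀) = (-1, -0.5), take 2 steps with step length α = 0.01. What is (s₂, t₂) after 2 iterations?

∇J = (4s³ - 4st + 2s - 4, -2s² + 2t)
Step 1: at (-1, -0.5), ∇J = (-12, -3) → (-1, -0.5) − 0.01·(-12, -3) = (-0.88, -0.47)
Step 2: at (-0.88, -0.47), ∇J = (-10.140288, -2.4888) → (-0.88, -0.47) − 0.01·(-10.140288, -2.4888) = (-0.77859712, -0.445112)

(-0.77859712, -0.445112)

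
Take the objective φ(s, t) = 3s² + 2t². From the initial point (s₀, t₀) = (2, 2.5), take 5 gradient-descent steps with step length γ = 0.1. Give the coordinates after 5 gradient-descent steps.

(0.02048, 0.1944)

∇φ = (6s, 4t)
Step 1: at (2, 2.5), ∇φ = (12, 10) → (2, 2.5) − 0.1·(12, 10) = (0.8, 1.5)
Step 2: at (0.8, 1.5), ∇φ = (4.8, 6) → (0.8, 1.5) − 0.1·(4.8, 6) = (0.32, 0.9)
Step 3: at (0.32, 0.9), ∇φ = (1.92, 3.6) → (0.32, 0.9) − 0.1·(1.92, 3.6) = (0.128, 0.54)
Step 4: at (0.128, 0.54), ∇φ = (0.768, 2.16) → (0.128, 0.54) − 0.1·(0.768, 2.16) = (0.0512, 0.324)
Step 5: at (0.0512, 0.324), ∇φ = (0.3072, 1.296) → (0.0512, 0.324) − 0.1·(0.3072, 1.296) = (0.02048, 0.1944)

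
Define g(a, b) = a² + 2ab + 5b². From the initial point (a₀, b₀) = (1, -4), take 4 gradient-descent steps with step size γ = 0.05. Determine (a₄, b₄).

∇g = (2a + 2b, 2a + 10b)
(a₁, b₁) = (1, -4) − 0.05·(-6, -38) = (1.3, -2.1)
(a₂, b₂) = (1.3, -2.1) − 0.05·(-1.6, -18.4) = (1.38, -1.18)
(a₃, b₃) = (1.38, -1.18) − 0.05·(0.4, -9.04) = (1.36, -0.728)
(a₄, b₄) = (1.36, -0.728) − 0.05·(1.264, -4.56) = (1.2968, -0.5)

(1.2968, -0.5)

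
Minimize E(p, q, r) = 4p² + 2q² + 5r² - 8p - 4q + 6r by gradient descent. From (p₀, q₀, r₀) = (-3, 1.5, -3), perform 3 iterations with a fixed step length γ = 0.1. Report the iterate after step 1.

∇E = (8p - 8, 4q - 4, 10r + 6)
Step 1: at (-3, 1.5, -3), ∇E = (-32, 2, -24) → (-3, 1.5, -3) − 0.1·(-32, 2, -24) = (0.2, 1.3, -0.6)

(0.2, 1.3, -0.6)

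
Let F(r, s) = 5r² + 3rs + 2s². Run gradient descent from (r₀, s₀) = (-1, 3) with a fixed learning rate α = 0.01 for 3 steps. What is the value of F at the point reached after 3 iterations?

11.736984721464

∇F = (10r + 3s, 3r + 4s)
(r₁, s₁) = (-1, 3) − 0.01·(-1, 9) = (-0.99, 2.91)
(r₂, s₂) = (-0.99, 2.91) − 0.01·(-1.17, 8.67) = (-0.9783, 2.8233)
(r₃, s₃) = (-0.9783, 2.8233) − 0.01·(-1.3131, 8.3583) = (-0.965169, 2.739717)
F(-0.965169, 2.739717) = 11.736984721464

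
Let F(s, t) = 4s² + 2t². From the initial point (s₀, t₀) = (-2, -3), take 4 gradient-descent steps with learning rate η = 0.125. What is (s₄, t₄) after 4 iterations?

(0, -0.1875)

∇F = (8s, 4t)
(s₁, t₁) = (-2, -3) − 0.125·(-16, -12) = (0, -1.5)
(s₂, t₂) = (0, -1.5) − 0.125·(0, -6) = (0, -0.75)
(s₃, t₃) = (0, -0.75) − 0.125·(0, -3) = (0, -0.375)
(s₄, t₄) = (0, -0.375) − 0.125·(0, -1.5) = (0, -0.1875)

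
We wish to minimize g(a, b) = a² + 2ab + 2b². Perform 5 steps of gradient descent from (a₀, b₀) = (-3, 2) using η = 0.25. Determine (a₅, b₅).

∇g = (2a + 2b, 2a + 4b)
(a₁, b₁) = (-3, 2) − 0.25·(-2, 2) = (-2.5, 1.5)
(a₂, b₂) = (-2.5, 1.5) − 0.25·(-2, 1) = (-2, 1.25)
(a₃, b₃) = (-2, 1.25) − 0.25·(-1.5, 1) = (-1.625, 1)
(a₄, b₄) = (-1.625, 1) − 0.25·(-1.25, 0.75) = (-1.3125, 0.8125)
(a₅, b₅) = (-1.3125, 0.8125) − 0.25·(-1, 0.625) = (-1.0625, 0.65625)

(-1.0625, 0.65625)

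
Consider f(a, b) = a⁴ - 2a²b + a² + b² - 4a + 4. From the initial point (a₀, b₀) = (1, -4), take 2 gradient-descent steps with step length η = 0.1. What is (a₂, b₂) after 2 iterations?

(0.9248, -2.272)

∇f = (4a³ - 4ab + 2a - 4, -2a² + 2b)
Step 1: at (1, -4), ∇f = (18, -10) → (1, -4) − 0.1·(18, -10) = (-0.8, -3)
Step 2: at (-0.8, -3), ∇f = (-17.248, -7.28) → (-0.8, -3) − 0.1·(-17.248, -7.28) = (0.9248, -2.272)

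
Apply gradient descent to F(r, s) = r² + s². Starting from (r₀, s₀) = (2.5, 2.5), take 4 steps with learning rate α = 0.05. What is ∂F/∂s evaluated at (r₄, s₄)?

3.2805

∇F = (2r, 2s)
Step 1: at (2.5, 2.5), ∇F = (5, 5) → (2.5, 2.5) − 0.05·(5, 5) = (2.25, 2.25)
Step 2: at (2.25, 2.25), ∇F = (4.5, 4.5) → (2.25, 2.25) − 0.05·(4.5, 4.5) = (2.025, 2.025)
Step 3: at (2.025, 2.025), ∇F = (4.05, 4.05) → (2.025, 2.025) − 0.05·(4.05, 4.05) = (1.8225, 1.8225)
Step 4: at (1.8225, 1.8225), ∇F = (3.645, 3.645) → (1.8225, 1.8225) − 0.05·(3.645, 3.645) = (1.64025, 1.64025)
∂F/∂s at (1.64025, 1.64025) = 3.2805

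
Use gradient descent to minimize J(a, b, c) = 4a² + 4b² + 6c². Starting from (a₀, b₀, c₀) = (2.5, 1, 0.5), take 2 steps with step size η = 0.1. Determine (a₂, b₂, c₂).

(0.1, 0.04, 0.02)

∇J = (8a, 8b, 12c)
(a₁, b₁, c₁) = (2.5, 1, 0.5) − 0.1·(20, 8, 6) = (0.5, 0.2, -0.1)
(a₂, b₂, c₂) = (0.5, 0.2, -0.1) − 0.1·(4, 1.6, -1.2) = (0.1, 0.04, 0.02)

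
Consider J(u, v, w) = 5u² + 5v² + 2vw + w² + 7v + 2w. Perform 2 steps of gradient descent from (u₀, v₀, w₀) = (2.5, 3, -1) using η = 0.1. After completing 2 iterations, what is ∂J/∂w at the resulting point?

∇J = (10u, 10v + 2w + 7, 2v + 2w + 2)
(u₁, v₁, w₁) = (2.5, 3, -1) − 0.1·(25, 35, 6) = (0, -0.5, -1.6)
(u₂, v₂, w₂) = (0, -0.5, -1.6) − 0.1·(0, -1.2, -2.2) = (0, -0.38, -1.38)
∂J/∂w at (0, -0.38, -1.38) = -1.52

-1.52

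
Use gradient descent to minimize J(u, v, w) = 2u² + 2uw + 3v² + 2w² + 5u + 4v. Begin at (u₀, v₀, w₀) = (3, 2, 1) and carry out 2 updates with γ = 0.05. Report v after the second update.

0.64

∇J = (4u + 2w + 5, 6v + 4, 2u + 4w)
(u₁, v₁, w₁) = (3, 2, 1) − 0.05·(19, 16, 10) = (2.05, 1.2, 0.5)
(u₂, v₂, w₂) = (2.05, 1.2, 0.5) − 0.05·(14.2, 11.2, 6.1) = (1.34, 0.64, 0.195)
v = 0.64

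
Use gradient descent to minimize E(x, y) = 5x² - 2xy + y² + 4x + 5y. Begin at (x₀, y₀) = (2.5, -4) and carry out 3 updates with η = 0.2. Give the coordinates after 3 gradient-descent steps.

(-5.7, -2.384)

∇E = (10x - 2y + 4, -2x + 2y + 5)
Step 1: at (2.5, -4), ∇E = (37, -8) → (2.5, -4) − 0.2·(37, -8) = (-4.9, -2.4)
Step 2: at (-4.9, -2.4), ∇E = (-40.2, 10) → (-4.9, -2.4) − 0.2·(-40.2, 10) = (3.14, -4.4)
Step 3: at (3.14, -4.4), ∇E = (44.2, -10.08) → (3.14, -4.4) − 0.2·(44.2, -10.08) = (-5.7, -2.384)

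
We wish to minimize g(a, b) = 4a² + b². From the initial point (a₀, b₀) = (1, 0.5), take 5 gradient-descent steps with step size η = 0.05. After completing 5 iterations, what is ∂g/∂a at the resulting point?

∇g = (8a, 2b)
Step 1: at (1, 0.5), ∇g = (8, 1) → (1, 0.5) − 0.05·(8, 1) = (0.6, 0.45)
Step 2: at (0.6, 0.45), ∇g = (4.8, 0.9) → (0.6, 0.45) − 0.05·(4.8, 0.9) = (0.36, 0.405)
Step 3: at (0.36, 0.405), ∇g = (2.88, 0.81) → (0.36, 0.405) − 0.05·(2.88, 0.81) = (0.216, 0.3645)
Step 4: at (0.216, 0.3645), ∇g = (1.728, 0.729) → (0.216, 0.3645) − 0.05·(1.728, 0.729) = (0.1296, 0.32805)
Step 5: at (0.1296, 0.32805), ∇g = (1.0368, 0.6561) → (0.1296, 0.32805) − 0.05·(1.0368, 0.6561) = (0.07776, 0.295245)
∂g/∂a at (0.07776, 0.295245) = 0.62208

0.62208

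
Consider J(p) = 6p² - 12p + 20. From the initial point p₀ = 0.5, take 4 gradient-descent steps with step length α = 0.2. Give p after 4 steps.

J′(p) = 12p - 12
p₁ = 0.5 − 0.2·(-6) = 1.7
p₂ = 1.7 − 0.2·8.4 = 0.02
p₃ = 0.02 − 0.2·(-11.76) = 2.372
p₄ = 2.372 − 0.2·16.464 = -0.9208

-0.9208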